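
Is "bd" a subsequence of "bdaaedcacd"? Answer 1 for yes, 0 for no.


Check if "bd" is a subsequence of "bdaaedcacd"
Greedy scan:
  Position 0 ('b'): matches sub[0] = 'b'
  Position 1 ('d'): matches sub[1] = 'd'
  Position 2 ('a'): no match needed
  Position 3 ('a'): no match needed
  Position 4 ('e'): no match needed
  Position 5 ('d'): no match needed
  Position 6 ('c'): no match needed
  Position 7 ('a'): no match needed
  Position 8 ('c'): no match needed
  Position 9 ('d'): no match needed
All 2 characters matched => is a subsequence

1


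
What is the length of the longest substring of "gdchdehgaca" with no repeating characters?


Input: "gdchdehgaca"
Sliding window (track last position of each char):
  Position 0 ('g'): window [0,0] length 1 -- new best
  Position 1 ('d'): window [0,1] length 2 -- new best
  Position 2 ('c'): window [0,2] length 3 -- new best
  Position 3 ('h'): window [0,3] length 4 -- new best
  Position 4 ('d'): repeat (last at 1), move window start to 2
  Position 4 ('d'): window [2,4] length 3
  Position 5 ('e'): window [2,5] length 4
  Position 6 ('h'): repeat (last at 3), move window start to 4
  Position 6 ('h'): window [4,6] length 3
  Position 7 ('g'): window [4,7] length 4
  Position 8 ('a'): window [4,8] length 5 -- new best
  Position 9 ('c'): window [4,9] length 6 -- new best
  Position 10 ('a'): repeat (last at 8), move window start to 9
  Position 10 ('a'): window [9,10] length 2
Longest substring with no repeats: "dehgac" with length 6

6


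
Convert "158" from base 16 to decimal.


Input: "158" in base 16
Positional expansion:
  Digit '1' (value 1) x 16^2 = 256
  Digit '5' (value 5) x 16^1 = 80
  Digit '8' (value 8) x 16^0 = 8
Sum = 344

344


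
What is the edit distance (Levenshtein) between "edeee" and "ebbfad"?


Computing edit distance: "edeee" -> "ebbfad"
DP table:
           e    b    b    f    a    d
      0    1    2    3    4    5    6
  e   1    0    1    2    3    4    5
  d   2    1    1    2    3    4    4
  e   3    2    2    2    3    4    5
  e   4    3    3    3    3    4    5
  e   5    4    4    4    4    4    5
Edit distance = dp[5][6] = 5

5


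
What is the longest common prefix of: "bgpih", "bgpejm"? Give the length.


Words: bgpih, bgpejm
  Position 0: all 'b' => match
  Position 1: all 'g' => match
  Position 2: all 'p' => match
  Position 3: ('i', 'e') => mismatch, stop
LCP = "bgp" (length 3)

3


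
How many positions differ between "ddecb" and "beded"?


Comparing "ddecb" and "beded" position by position:
  Position 0: 'd' vs 'b' => DIFFER
  Position 1: 'd' vs 'e' => DIFFER
  Position 2: 'e' vs 'd' => DIFFER
  Position 3: 'c' vs 'e' => DIFFER
  Position 4: 'b' vs 'd' => DIFFER
Positions that differ: 5

5


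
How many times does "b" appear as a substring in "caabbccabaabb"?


Searching for "b" in "caabbccabaabb"
Scanning each position:
  Position 0: "c" => no
  Position 1: "a" => no
  Position 2: "a" => no
  Position 3: "b" => MATCH
  Position 4: "b" => MATCH
  Position 5: "c" => no
  Position 6: "c" => no
  Position 7: "a" => no
  Position 8: "b" => MATCH
  Position 9: "a" => no
  Position 10: "a" => no
  Position 11: "b" => MATCH
  Position 12: "b" => MATCH
Total occurrences: 5

5


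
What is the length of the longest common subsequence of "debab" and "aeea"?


LCS of "debab" and "aeea"
DP table:
           a    e    e    a
      0    0    0    0    0
  d   0    0    0    0    0
  e   0    0    1    1    1
  b   0    0    1    1    1
  a   0    1    1    1    2
  b   0    1    1    1    2
LCS length = dp[5][4] = 2

2


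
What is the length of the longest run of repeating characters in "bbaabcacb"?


Input: "bbaabcacb"
Scanning for longest run:
  Position 1 ('b'): continues run of 'b', length=2
  Position 2 ('a'): new char, reset run to 1
  Position 3 ('a'): continues run of 'a', length=2
  Position 4 ('b'): new char, reset run to 1
  Position 5 ('c'): new char, reset run to 1
  Position 6 ('a'): new char, reset run to 1
  Position 7 ('c'): new char, reset run to 1
  Position 8 ('b'): new char, reset run to 1
Longest run: 'b' with length 2

2


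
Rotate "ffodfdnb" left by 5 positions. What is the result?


Input: "ffodfdnb", rotate left by 5
First 5 characters: "ffodf"
Remaining characters: "dnb"
Concatenate remaining + first: "dnb" + "ffodf" = "dnbffodf"

dnbffodf


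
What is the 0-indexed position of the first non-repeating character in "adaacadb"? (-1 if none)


Input: adaacadb
Character frequencies:
  'a': 4
  'b': 1
  'c': 1
  'd': 2
Scanning left to right for freq == 1:
  Position 0 ('a'): freq=4, skip
  Position 1 ('d'): freq=2, skip
  Position 2 ('a'): freq=4, skip
  Position 3 ('a'): freq=4, skip
  Position 4 ('c'): unique! => answer = 4

4


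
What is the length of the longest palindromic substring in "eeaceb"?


Input: "eeaceb"
Checking substrings for palindromes:
  [0:2] "ee" (len 2) => palindrome
Longest palindromic substring: "ee" with length 2

2


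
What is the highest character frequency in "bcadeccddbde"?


Input: bcadeccddbde
Character counts:
  'a': 1
  'b': 2
  'c': 3
  'd': 4
  'e': 2
Maximum frequency: 4

4


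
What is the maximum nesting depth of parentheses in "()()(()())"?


Input: "()()(()())"
Tracking depth:
  Position 0 '(': depth becomes 1
  Position 1 ')': depth becomes 0
  Position 2 '(': depth becomes 1
  Position 3 ')': depth becomes 0
  Position 4 '(': depth becomes 1
  Position 5 '(': depth becomes 2
  Position 6 ')': depth becomes 1
  Position 7 '(': depth becomes 2
  Position 8 ')': depth becomes 1
  Position 9 ')': depth becomes 0
Maximum depth reached: 2

2


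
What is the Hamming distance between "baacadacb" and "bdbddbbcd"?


Comparing "baacadacb" and "bdbddbbcd" position by position:
  Position 0: 'b' vs 'b' => same
  Position 1: 'a' vs 'd' => differ
  Position 2: 'a' vs 'b' => differ
  Position 3: 'c' vs 'd' => differ
  Position 4: 'a' vs 'd' => differ
  Position 5: 'd' vs 'b' => differ
  Position 6: 'a' vs 'b' => differ
  Position 7: 'c' vs 'c' => same
  Position 8: 'b' vs 'd' => differ
Total differences (Hamming distance): 7

7


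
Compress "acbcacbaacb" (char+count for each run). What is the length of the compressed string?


Input: acbcacbaacb
Runs:
  'a' x 1 => "a1"
  'c' x 1 => "c1"
  'b' x 1 => "b1"
  'c' x 1 => "c1"
  'a' x 1 => "a1"
  'c' x 1 => "c1"
  'b' x 1 => "b1"
  'a' x 2 => "a2"
  'c' x 1 => "c1"
  'b' x 1 => "b1"
Compressed: "a1c1b1c1a1c1b1a2c1b1"
Compressed length: 20

20


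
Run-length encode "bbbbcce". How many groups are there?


Input: bbbbcce
Scanning for consecutive runs:
  Group 1: 'b' x 4 (positions 0-3)
  Group 2: 'c' x 2 (positions 4-5)
  Group 3: 'e' x 1 (positions 6-6)
Total groups: 3

3


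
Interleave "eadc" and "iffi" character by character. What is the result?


Interleaving "eadc" and "iffi":
  Position 0: 'e' from first, 'i' from second => "ei"
  Position 1: 'a' from first, 'f' from second => "af"
  Position 2: 'd' from first, 'f' from second => "df"
  Position 3: 'c' from first, 'i' from second => "ci"
Result: eiafdfci

eiafdfci


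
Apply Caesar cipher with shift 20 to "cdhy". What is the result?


Caesar cipher: shift "cdhy" by 20
  'c' (pos 2) + 20 = pos 22 = 'w'
  'd' (pos 3) + 20 = pos 23 = 'x'
  'h' (pos 7) + 20 = pos 1 = 'b'
  'y' (pos 24) + 20 = pos 18 = 's'
Result: wxbs

wxbs


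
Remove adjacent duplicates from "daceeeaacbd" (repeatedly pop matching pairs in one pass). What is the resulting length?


Input: daceeeaacbd
Stack-based adjacent duplicate removal:
  Read 'd': push. Stack: d
  Read 'a': push. Stack: da
  Read 'c': push. Stack: dac
  Read 'e': push. Stack: dace
  Read 'e': matches stack top 'e' => pop. Stack: dac
  Read 'e': push. Stack: dace
  Read 'a': push. Stack: dacea
  Read 'a': matches stack top 'a' => pop. Stack: dace
  Read 'c': push. Stack: dacec
  Read 'b': push. Stack: dacecb
  Read 'd': push. Stack: dacecbd
Final stack: "dacecbd" (length 7)

7


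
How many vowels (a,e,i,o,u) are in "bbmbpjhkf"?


Input: bbmbpjhkf
Checking each character:
  'b' at position 0: consonant
  'b' at position 1: consonant
  'm' at position 2: consonant
  'b' at position 3: consonant
  'p' at position 4: consonant
  'j' at position 5: consonant
  'h' at position 6: consonant
  'k' at position 7: consonant
  'f' at position 8: consonant
Total vowels: 0

0


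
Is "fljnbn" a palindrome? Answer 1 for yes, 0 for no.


Input: fljnbn
Reversed: nbnjlf
  Compare pos 0 ('f') with pos 5 ('n'): MISMATCH
  Compare pos 1 ('l') with pos 4 ('b'): MISMATCH
  Compare pos 2 ('j') with pos 3 ('n'): MISMATCH
Result: not a palindrome

0


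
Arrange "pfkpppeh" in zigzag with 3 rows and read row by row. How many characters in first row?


Zigzag "pfkpppeh" into 3 rows:
Placing characters:
  'p' => row 0
  'f' => row 1
  'k' => row 2
  'p' => row 1
  'p' => row 0
  'p' => row 1
  'e' => row 2
  'h' => row 1
Rows:
  Row 0: "pp"
  Row 1: "fpph"
  Row 2: "ke"
First row length: 2

2


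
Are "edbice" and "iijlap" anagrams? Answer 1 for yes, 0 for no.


Strings: "edbice", "iijlap"
Sorted first:  bcdeei
Sorted second: aiijlp
Differ at position 0: 'b' vs 'a' => not anagrams

0


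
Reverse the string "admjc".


Input: admjc
Reading characters right to left:
  Position 4: 'c'
  Position 3: 'j'
  Position 2: 'm'
  Position 1: 'd'
  Position 0: 'a'
Reversed: cjmda

cjmda


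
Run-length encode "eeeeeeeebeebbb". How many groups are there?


Input: eeeeeeeebeebbb
Scanning for consecutive runs:
  Group 1: 'e' x 8 (positions 0-7)
  Group 2: 'b' x 1 (positions 8-8)
  Group 3: 'e' x 2 (positions 9-10)
  Group 4: 'b' x 3 (positions 11-13)
Total groups: 4

4


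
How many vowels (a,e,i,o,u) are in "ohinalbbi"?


Input: ohinalbbi
Checking each character:
  'o' at position 0: vowel (running total: 1)
  'h' at position 1: consonant
  'i' at position 2: vowel (running total: 2)
  'n' at position 3: consonant
  'a' at position 4: vowel (running total: 3)
  'l' at position 5: consonant
  'b' at position 6: consonant
  'b' at position 7: consonant
  'i' at position 8: vowel (running total: 4)
Total vowels: 4

4


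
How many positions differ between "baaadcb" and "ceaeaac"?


Comparing "baaadcb" and "ceaeaac" position by position:
  Position 0: 'b' vs 'c' => DIFFER
  Position 1: 'a' vs 'e' => DIFFER
  Position 2: 'a' vs 'a' => same
  Position 3: 'a' vs 'e' => DIFFER
  Position 4: 'd' vs 'a' => DIFFER
  Position 5: 'c' vs 'a' => DIFFER
  Position 6: 'b' vs 'c' => DIFFER
Positions that differ: 6

6


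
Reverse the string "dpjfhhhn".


Input: dpjfhhhn
Reading characters right to left:
  Position 7: 'n'
  Position 6: 'h'
  Position 5: 'h'
  Position 4: 'h'
  Position 3: 'f'
  Position 2: 'j'
  Position 1: 'p'
  Position 0: 'd'
Reversed: nhhhfjpd

nhhhfjpd


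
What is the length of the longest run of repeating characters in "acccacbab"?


Input: "acccacbab"
Scanning for longest run:
  Position 1 ('c'): new char, reset run to 1
  Position 2 ('c'): continues run of 'c', length=2
  Position 3 ('c'): continues run of 'c', length=3
  Position 4 ('a'): new char, reset run to 1
  Position 5 ('c'): new char, reset run to 1
  Position 6 ('b'): new char, reset run to 1
  Position 7 ('a'): new char, reset run to 1
  Position 8 ('b'): new char, reset run to 1
Longest run: 'c' with length 3

3


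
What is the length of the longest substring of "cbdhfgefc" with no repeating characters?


Input: "cbdhfgefc"
Sliding window (track last position of each char):
  Position 0 ('c'): window [0,0] length 1 -- new best
  Position 1 ('b'): window [0,1] length 2 -- new best
  Position 2 ('d'): window [0,2] length 3 -- new best
  Position 3 ('h'): window [0,3] length 4 -- new best
  Position 4 ('f'): window [0,4] length 5 -- new best
  Position 5 ('g'): window [0,5] length 6 -- new best
  Position 6 ('e'): window [0,6] length 7 -- new best
  Position 7 ('f'): repeat (last at 4), move window start to 5
  Position 7 ('f'): window [5,7] length 3
  Position 8 ('c'): window [5,8] length 4
Longest substring with no repeats: "cbdhfge" with length 7

7


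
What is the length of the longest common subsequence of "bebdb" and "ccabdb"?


LCS of "bebdb" and "ccabdb"
DP table:
           c    c    a    b    d    b
      0    0    0    0    0    0    0
  b   0    0    0    0    1    1    1
  e   0    0    0    0    1    1    1
  b   0    0    0    0    1    1    2
  d   0    0    0    0    1    2    2
  b   0    0    0    0    1    2    3
LCS length = dp[5][6] = 3

3


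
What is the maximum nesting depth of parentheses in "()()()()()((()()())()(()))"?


Input: "()()()()()((()()())()(()))"
Tracking depth:
  Position 0 '(': depth becomes 1
  Position 1 ')': depth becomes 0
  Position 2 '(': depth becomes 1
  Position 3 ')': depth becomes 0
  Position 4 '(': depth becomes 1
  Position 5 ')': depth becomes 0
  Position 6 '(': depth becomes 1
  Position 7 ')': depth becomes 0
  Position 8 '(': depth becomes 1
  Position 9 ')': depth becomes 0
  Position 10 '(': depth becomes 1
  Position 11 '(': depth becomes 2
  Position 12 '(': depth becomes 3
  Position 13 ')': depth becomes 2
  Position 14 '(': depth becomes 3
  Position 15 ')': depth becomes 2
  Position 16 '(': depth becomes 3
  Position 17 ')': depth becomes 2
  Position 18 ')': depth becomes 1
  Position 19 '(': depth becomes 2
  Position 20 ')': depth becomes 1
  Position 21 '(': depth becomes 2
  Position 22 '(': depth becomes 3
  Position 23 ')': depth becomes 2
  Position 24 ')': depth becomes 1
  Position 25 ')': depth becomes 0
Maximum depth reached: 3

3


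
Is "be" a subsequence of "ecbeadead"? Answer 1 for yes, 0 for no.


Check if "be" is a subsequence of "ecbeadead"
Greedy scan:
  Position 0 ('e'): no match needed
  Position 1 ('c'): no match needed
  Position 2 ('b'): matches sub[0] = 'b'
  Position 3 ('e'): matches sub[1] = 'e'
  Position 4 ('a'): no match needed
  Position 5 ('d'): no match needed
  Position 6 ('e'): no match needed
  Position 7 ('a'): no match needed
  Position 8 ('d'): no match needed
All 2 characters matched => is a subsequence

1


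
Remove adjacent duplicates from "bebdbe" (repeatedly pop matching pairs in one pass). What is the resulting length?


Input: bebdbe
Stack-based adjacent duplicate removal:
  Read 'b': push. Stack: b
  Read 'e': push. Stack: be
  Read 'b': push. Stack: beb
  Read 'd': push. Stack: bebd
  Read 'b': push. Stack: bebdb
  Read 'e': push. Stack: bebdbe
Final stack: "bebdbe" (length 6)

6


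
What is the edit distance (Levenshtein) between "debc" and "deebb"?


Computing edit distance: "debc" -> "deebb"
DP table:
           d    e    e    b    b
      0    1    2    3    4    5
  d   1    0    1    2    3    4
  e   2    1    0    1    2    3
  b   3    2    1    1    1    2
  c   4    3    2    2    2    2
Edit distance = dp[4][5] = 2

2


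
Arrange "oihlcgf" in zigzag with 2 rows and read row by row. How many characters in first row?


Zigzag "oihlcgf" into 2 rows:
Placing characters:
  'o' => row 0
  'i' => row 1
  'h' => row 0
  'l' => row 1
  'c' => row 0
  'g' => row 1
  'f' => row 0
Rows:
  Row 0: "ohcf"
  Row 1: "ilg"
First row length: 4

4


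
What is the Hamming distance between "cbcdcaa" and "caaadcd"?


Comparing "cbcdcaa" and "caaadcd" position by position:
  Position 0: 'c' vs 'c' => same
  Position 1: 'b' vs 'a' => differ
  Position 2: 'c' vs 'a' => differ
  Position 3: 'd' vs 'a' => differ
  Position 4: 'c' vs 'd' => differ
  Position 5: 'a' vs 'c' => differ
  Position 6: 'a' vs 'd' => differ
Total differences (Hamming distance): 6

6


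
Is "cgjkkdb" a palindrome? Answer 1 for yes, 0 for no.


Input: cgjkkdb
Reversed: bdkkjgc
  Compare pos 0 ('c') with pos 6 ('b'): MISMATCH
  Compare pos 1 ('g') with pos 5 ('d'): MISMATCH
  Compare pos 2 ('j') with pos 4 ('k'): MISMATCH
Result: not a palindrome

0


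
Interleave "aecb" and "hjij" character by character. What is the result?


Interleaving "aecb" and "hjij":
  Position 0: 'a' from first, 'h' from second => "ah"
  Position 1: 'e' from first, 'j' from second => "ej"
  Position 2: 'c' from first, 'i' from second => "ci"
  Position 3: 'b' from first, 'j' from second => "bj"
Result: ahejcibj

ahejcibj


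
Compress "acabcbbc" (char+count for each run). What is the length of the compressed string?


Input: acabcbbc
Runs:
  'a' x 1 => "a1"
  'c' x 1 => "c1"
  'a' x 1 => "a1"
  'b' x 1 => "b1"
  'c' x 1 => "c1"
  'b' x 2 => "b2"
  'c' x 1 => "c1"
Compressed: "a1c1a1b1c1b2c1"
Compressed length: 14

14


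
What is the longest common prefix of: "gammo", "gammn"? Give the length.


Words: gammo, gammn
  Position 0: all 'g' => match
  Position 1: all 'a' => match
  Position 2: all 'm' => match
  Position 3: all 'm' => match
  Position 4: ('o', 'n') => mismatch, stop
LCP = "gamm" (length 4)

4


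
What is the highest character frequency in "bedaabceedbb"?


Input: bedaabceedbb
Character counts:
  'a': 2
  'b': 4
  'c': 1
  'd': 2
  'e': 3
Maximum frequency: 4

4


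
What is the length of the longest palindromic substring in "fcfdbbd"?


Input: "fcfdbbd"
Checking substrings for palindromes:
  [3:7] "dbbd" (len 4) => palindrome
  [0:3] "fcf" (len 3) => palindrome
  [4:6] "bb" (len 2) => palindrome
Longest palindromic substring: "dbbd" with length 4

4


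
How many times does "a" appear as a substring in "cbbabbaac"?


Searching for "a" in "cbbabbaac"
Scanning each position:
  Position 0: "c" => no
  Position 1: "b" => no
  Position 2: "b" => no
  Position 3: "a" => MATCH
  Position 4: "b" => no
  Position 5: "b" => no
  Position 6: "a" => MATCH
  Position 7: "a" => MATCH
  Position 8: "c" => no
Total occurrences: 3

3


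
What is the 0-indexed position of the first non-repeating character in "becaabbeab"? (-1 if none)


Input: becaabbeab
Character frequencies:
  'a': 3
  'b': 4
  'c': 1
  'e': 2
Scanning left to right for freq == 1:
  Position 0 ('b'): freq=4, skip
  Position 1 ('e'): freq=2, skip
  Position 2 ('c'): unique! => answer = 2

2


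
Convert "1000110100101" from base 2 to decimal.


Input: "1000110100101" in base 2
Positional expansion:
  Digit '1' (value 1) x 2^12 = 4096
  Digit '0' (value 0) x 2^11 = 0
  Digit '0' (value 0) x 2^10 = 0
  Digit '0' (value 0) x 2^9 = 0
  Digit '1' (value 1) x 2^8 = 256
  Digit '1' (value 1) x 2^7 = 128
  Digit '0' (value 0) x 2^6 = 0
  Digit '1' (value 1) x 2^5 = 32
  Digit '0' (value 0) x 2^4 = 0
  Digit '0' (value 0) x 2^3 = 0
  Digit '1' (value 1) x 2^2 = 4
  Digit '0' (value 0) x 2^1 = 0
  Digit '1' (value 1) x 2^0 = 1
Sum = 4517

4517


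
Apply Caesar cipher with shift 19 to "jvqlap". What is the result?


Caesar cipher: shift "jvqlap" by 19
  'j' (pos 9) + 19 = pos 2 = 'c'
  'v' (pos 21) + 19 = pos 14 = 'o'
  'q' (pos 16) + 19 = pos 9 = 'j'
  'l' (pos 11) + 19 = pos 4 = 'e'
  'a' (pos 0) + 19 = pos 19 = 't'
  'p' (pos 15) + 19 = pos 8 = 'i'
Result: cojeti

cojeti


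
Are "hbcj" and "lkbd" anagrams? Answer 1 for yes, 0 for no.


Strings: "hbcj", "lkbd"
Sorted first:  bchj
Sorted second: bdkl
Differ at position 1: 'c' vs 'd' => not anagrams

0


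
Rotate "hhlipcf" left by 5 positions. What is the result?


Input: "hhlipcf", rotate left by 5
First 5 characters: "hhlip"
Remaining characters: "cf"
Concatenate remaining + first: "cf" + "hhlip" = "cfhhlip"

cfhhlip


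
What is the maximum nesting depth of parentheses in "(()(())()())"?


Input: "(()(())()())"
Tracking depth:
  Position 0 '(': depth becomes 1
  Position 1 '(': depth becomes 2
  Position 2 ')': depth becomes 1
  Position 3 '(': depth becomes 2
  Position 4 '(': depth becomes 3
  Position 5 ')': depth becomes 2
  Position 6 ')': depth becomes 1
  Position 7 '(': depth becomes 2
  Position 8 ')': depth becomes 1
  Position 9 '(': depth becomes 2
  Position 10 ')': depth becomes 1
  Position 11 ')': depth becomes 0
Maximum depth reached: 3

3


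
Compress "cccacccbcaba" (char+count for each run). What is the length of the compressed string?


Input: cccacccbcaba
Runs:
  'c' x 3 => "c3"
  'a' x 1 => "a1"
  'c' x 3 => "c3"
  'b' x 1 => "b1"
  'c' x 1 => "c1"
  'a' x 1 => "a1"
  'b' x 1 => "b1"
  'a' x 1 => "a1"
Compressed: "c3a1c3b1c1a1b1a1"
Compressed length: 16

16


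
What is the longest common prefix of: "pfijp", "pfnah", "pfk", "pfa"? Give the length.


Words: pfijp, pfnah, pfk, pfa
  Position 0: all 'p' => match
  Position 1: all 'f' => match
  Position 2: ('i', 'n', 'k', 'a') => mismatch, stop
LCP = "pf" (length 2)

2


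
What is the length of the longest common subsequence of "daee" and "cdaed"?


LCS of "daee" and "cdaed"
DP table:
           c    d    a    e    d
      0    0    0    0    0    0
  d   0    0    1    1    1    1
  a   0    0    1    2    2    2
  e   0    0    1    2    3    3
  e   0    0    1    2    3    3
LCS length = dp[4][5] = 3

3


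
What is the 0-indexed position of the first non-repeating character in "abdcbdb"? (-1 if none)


Input: abdcbdb
Character frequencies:
  'a': 1
  'b': 3
  'c': 1
  'd': 2
Scanning left to right for freq == 1:
  Position 0 ('a'): unique! => answer = 0

0


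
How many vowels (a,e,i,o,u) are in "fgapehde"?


Input: fgapehde
Checking each character:
  'f' at position 0: consonant
  'g' at position 1: consonant
  'a' at position 2: vowel (running total: 1)
  'p' at position 3: consonant
  'e' at position 4: vowel (running total: 2)
  'h' at position 5: consonant
  'd' at position 6: consonant
  'e' at position 7: vowel (running total: 3)
Total vowels: 3

3


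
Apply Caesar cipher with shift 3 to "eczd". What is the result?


Caesar cipher: shift "eczd" by 3
  'e' (pos 4) + 3 = pos 7 = 'h'
  'c' (pos 2) + 3 = pos 5 = 'f'
  'z' (pos 25) + 3 = pos 2 = 'c'
  'd' (pos 3) + 3 = pos 6 = 'g'
Result: hfcg

hfcg


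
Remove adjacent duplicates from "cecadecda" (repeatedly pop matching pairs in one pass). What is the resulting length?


Input: cecadecda
Stack-based adjacent duplicate removal:
  Read 'c': push. Stack: c
  Read 'e': push. Stack: ce
  Read 'c': push. Stack: cec
  Read 'a': push. Stack: ceca
  Read 'd': push. Stack: cecad
  Read 'e': push. Stack: cecade
  Read 'c': push. Stack: cecadec
  Read 'd': push. Stack: cecadecd
  Read 'a': push. Stack: cecadecda
Final stack: "cecadecda" (length 9)

9


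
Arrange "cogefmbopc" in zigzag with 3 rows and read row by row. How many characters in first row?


Zigzag "cogefmbopc" into 3 rows:
Placing characters:
  'c' => row 0
  'o' => row 1
  'g' => row 2
  'e' => row 1
  'f' => row 0
  'm' => row 1
  'b' => row 2
  'o' => row 1
  'p' => row 0
  'c' => row 1
Rows:
  Row 0: "cfp"
  Row 1: "oemoc"
  Row 2: "gb"
First row length: 3

3


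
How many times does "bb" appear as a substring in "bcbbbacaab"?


Searching for "bb" in "bcbbbacaab"
Scanning each position:
  Position 0: "bc" => no
  Position 1: "cb" => no
  Position 2: "bb" => MATCH
  Position 3: "bb" => MATCH
  Position 4: "ba" => no
  Position 5: "ac" => no
  Position 6: "ca" => no
  Position 7: "aa" => no
  Position 8: "ab" => no
Total occurrences: 2

2


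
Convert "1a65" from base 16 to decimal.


Input: "1a65" in base 16
Positional expansion:
  Digit '1' (value 1) x 16^3 = 4096
  Digit 'a' (value 10) x 16^2 = 2560
  Digit '6' (value 6) x 16^1 = 96
  Digit '5' (value 5) x 16^0 = 5
Sum = 6757

6757


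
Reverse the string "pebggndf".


Input: pebggndf
Reading characters right to left:
  Position 7: 'f'
  Position 6: 'd'
  Position 5: 'n'
  Position 4: 'g'
  Position 3: 'g'
  Position 2: 'b'
  Position 1: 'e'
  Position 0: 'p'
Reversed: fdnggbep

fdnggbep


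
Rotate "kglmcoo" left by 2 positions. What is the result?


Input: "kglmcoo", rotate left by 2
First 2 characters: "kg"
Remaining characters: "lmcoo"
Concatenate remaining + first: "lmcoo" + "kg" = "lmcookg"

lmcookg


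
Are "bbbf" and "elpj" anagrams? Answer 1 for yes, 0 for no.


Strings: "bbbf", "elpj"
Sorted first:  bbbf
Sorted second: ejlp
Differ at position 0: 'b' vs 'e' => not anagrams

0


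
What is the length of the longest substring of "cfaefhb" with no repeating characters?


Input: "cfaefhb"
Sliding window (track last position of each char):
  Position 0 ('c'): window [0,0] length 1 -- new best
  Position 1 ('f'): window [0,1] length 2 -- new best
  Position 2 ('a'): window [0,2] length 3 -- new best
  Position 3 ('e'): window [0,3] length 4 -- new best
  Position 4 ('f'): repeat (last at 1), move window start to 2
  Position 4 ('f'): window [2,4] length 3
  Position 5 ('h'): window [2,5] length 4
  Position 6 ('b'): window [2,6] length 5 -- new best
Longest substring with no repeats: "aefhb" with length 5

5


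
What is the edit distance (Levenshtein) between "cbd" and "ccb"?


Computing edit distance: "cbd" -> "ccb"
DP table:
           c    c    b
      0    1    2    3
  c   1    0    1    2
  b   2    1    1    1
  d   3    2    2    2
Edit distance = dp[3][3] = 2

2


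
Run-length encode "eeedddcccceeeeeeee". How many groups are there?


Input: eeedddcccceeeeeeee
Scanning for consecutive runs:
  Group 1: 'e' x 3 (positions 0-2)
  Group 2: 'd' x 3 (positions 3-5)
  Group 3: 'c' x 4 (positions 6-9)
  Group 4: 'e' x 8 (positions 10-17)
Total groups: 4

4


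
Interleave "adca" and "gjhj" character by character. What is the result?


Interleaving "adca" and "gjhj":
  Position 0: 'a' from first, 'g' from second => "ag"
  Position 1: 'd' from first, 'j' from second => "dj"
  Position 2: 'c' from first, 'h' from second => "ch"
  Position 3: 'a' from first, 'j' from second => "aj"
Result: agdjchaj

agdjchaj


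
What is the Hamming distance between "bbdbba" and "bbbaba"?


Comparing "bbdbba" and "bbbaba" position by position:
  Position 0: 'b' vs 'b' => same
  Position 1: 'b' vs 'b' => same
  Position 2: 'd' vs 'b' => differ
  Position 3: 'b' vs 'a' => differ
  Position 4: 'b' vs 'b' => same
  Position 5: 'a' vs 'a' => same
Total differences (Hamming distance): 2

2


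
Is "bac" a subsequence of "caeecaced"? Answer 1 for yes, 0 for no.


Check if "bac" is a subsequence of "caeecaced"
Greedy scan:
  Position 0 ('c'): no match needed
  Position 1 ('a'): no match needed
  Position 2 ('e'): no match needed
  Position 3 ('e'): no match needed
  Position 4 ('c'): no match needed
  Position 5 ('a'): no match needed
  Position 6 ('c'): no match needed
  Position 7 ('e'): no match needed
  Position 8 ('d'): no match needed
Only matched 0/3 characters => not a subsequence

0


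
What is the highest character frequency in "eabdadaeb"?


Input: eabdadaeb
Character counts:
  'a': 3
  'b': 2
  'd': 2
  'e': 2
Maximum frequency: 3

3


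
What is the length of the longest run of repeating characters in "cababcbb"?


Input: "cababcbb"
Scanning for longest run:
  Position 1 ('a'): new char, reset run to 1
  Position 2 ('b'): new char, reset run to 1
  Position 3 ('a'): new char, reset run to 1
  Position 4 ('b'): new char, reset run to 1
  Position 5 ('c'): new char, reset run to 1
  Position 6 ('b'): new char, reset run to 1
  Position 7 ('b'): continues run of 'b', length=2
Longest run: 'b' with length 2

2


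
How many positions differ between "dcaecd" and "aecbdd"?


Comparing "dcaecd" and "aecbdd" position by position:
  Position 0: 'd' vs 'a' => DIFFER
  Position 1: 'c' vs 'e' => DIFFER
  Position 2: 'a' vs 'c' => DIFFER
  Position 3: 'e' vs 'b' => DIFFER
  Position 4: 'c' vs 'd' => DIFFER
  Position 5: 'd' vs 'd' => same
Positions that differ: 5

5


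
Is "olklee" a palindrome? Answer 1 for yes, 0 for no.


Input: olklee
Reversed: eelklo
  Compare pos 0 ('o') with pos 5 ('e'): MISMATCH
  Compare pos 1 ('l') with pos 4 ('e'): MISMATCH
  Compare pos 2 ('k') with pos 3 ('l'): MISMATCH
Result: not a palindrome

0


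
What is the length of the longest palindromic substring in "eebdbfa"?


Input: "eebdbfa"
Checking substrings for palindromes:
  [2:5] "bdb" (len 3) => palindrome
  [0:2] "ee" (len 2) => palindrome
Longest palindromic substring: "bdb" with length 3

3


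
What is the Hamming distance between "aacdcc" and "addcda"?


Comparing "aacdcc" and "addcda" position by position:
  Position 0: 'a' vs 'a' => same
  Position 1: 'a' vs 'd' => differ
  Position 2: 'c' vs 'd' => differ
  Position 3: 'd' vs 'c' => differ
  Position 4: 'c' vs 'd' => differ
  Position 5: 'c' vs 'a' => differ
Total differences (Hamming distance): 5

5


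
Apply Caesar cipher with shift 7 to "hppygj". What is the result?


Caesar cipher: shift "hppygj" by 7
  'h' (pos 7) + 7 = pos 14 = 'o'
  'p' (pos 15) + 7 = pos 22 = 'w'
  'p' (pos 15) + 7 = pos 22 = 'w'
  'y' (pos 24) + 7 = pos 5 = 'f'
  'g' (pos 6) + 7 = pos 13 = 'n'
  'j' (pos 9) + 7 = pos 16 = 'q'
Result: owwfnq

owwfnq


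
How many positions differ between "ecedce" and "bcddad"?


Comparing "ecedce" and "bcddad" position by position:
  Position 0: 'e' vs 'b' => DIFFER
  Position 1: 'c' vs 'c' => same
  Position 2: 'e' vs 'd' => DIFFER
  Position 3: 'd' vs 'd' => same
  Position 4: 'c' vs 'a' => DIFFER
  Position 5: 'e' vs 'd' => DIFFER
Positions that differ: 4

4


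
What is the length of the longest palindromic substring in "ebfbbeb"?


Input: "ebfbbeb"
Checking substrings for palindromes:
  [1:4] "bfb" (len 3) => palindrome
  [4:7] "beb" (len 3) => palindrome
  [3:5] "bb" (len 2) => palindrome
Longest palindromic substring: "bfb" with length 3

3


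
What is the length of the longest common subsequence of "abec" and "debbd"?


LCS of "abec" and "debbd"
DP table:
           d    e    b    b    d
      0    0    0    0    0    0
  a   0    0    0    0    0    0
  b   0    0    0    1    1    1
  e   0    0    1    1    1    1
  c   0    0    1    1    1    1
LCS length = dp[4][5] = 1

1


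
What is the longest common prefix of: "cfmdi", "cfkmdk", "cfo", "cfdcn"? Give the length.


Words: cfmdi, cfkmdk, cfo, cfdcn
  Position 0: all 'c' => match
  Position 1: all 'f' => match
  Position 2: ('m', 'k', 'o', 'd') => mismatch, stop
LCP = "cf" (length 2)

2


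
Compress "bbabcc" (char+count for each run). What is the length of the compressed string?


Input: bbabcc
Runs:
  'b' x 2 => "b2"
  'a' x 1 => "a1"
  'b' x 1 => "b1"
  'c' x 2 => "c2"
Compressed: "b2a1b1c2"
Compressed length: 8

8


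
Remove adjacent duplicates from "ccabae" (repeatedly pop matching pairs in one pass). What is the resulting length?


Input: ccabae
Stack-based adjacent duplicate removal:
  Read 'c': push. Stack: c
  Read 'c': matches stack top 'c' => pop. Stack: (empty)
  Read 'a': push. Stack: a
  Read 'b': push. Stack: ab
  Read 'a': push. Stack: aba
  Read 'e': push. Stack: abae
Final stack: "abae" (length 4)

4


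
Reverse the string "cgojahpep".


Input: cgojahpep
Reading characters right to left:
  Position 8: 'p'
  Position 7: 'e'
  Position 6: 'p'
  Position 5: 'h'
  Position 4: 'a'
  Position 3: 'j'
  Position 2: 'o'
  Position 1: 'g'
  Position 0: 'c'
Reversed: pephajogc

pephajogc


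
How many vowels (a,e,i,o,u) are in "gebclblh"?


Input: gebclblh
Checking each character:
  'g' at position 0: consonant
  'e' at position 1: vowel (running total: 1)
  'b' at position 2: consonant
  'c' at position 3: consonant
  'l' at position 4: consonant
  'b' at position 5: consonant
  'l' at position 6: consonant
  'h' at position 7: consonant
Total vowels: 1

1


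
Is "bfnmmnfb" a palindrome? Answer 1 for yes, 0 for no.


Input: bfnmmnfb
Reversed: bfnmmnfb
  Compare pos 0 ('b') with pos 7 ('b'): match
  Compare pos 1 ('f') with pos 6 ('f'): match
  Compare pos 2 ('n') with pos 5 ('n'): match
  Compare pos 3 ('m') with pos 4 ('m'): match
Result: palindrome

1


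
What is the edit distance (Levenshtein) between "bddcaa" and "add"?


Computing edit distance: "bddcaa" -> "add"
DP table:
           a    d    d
      0    1    2    3
  b   1    1    2    3
  d   2    2    1    2
  d   3    3    2    1
  c   4    4    3    2
  a   5    4    4    3
  a   6    5    5    4
Edit distance = dp[6][3] = 4

4


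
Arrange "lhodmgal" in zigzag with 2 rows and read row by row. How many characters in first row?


Zigzag "lhodmgal" into 2 rows:
Placing characters:
  'l' => row 0
  'h' => row 1
  'o' => row 0
  'd' => row 1
  'm' => row 0
  'g' => row 1
  'a' => row 0
  'l' => row 1
Rows:
  Row 0: "loma"
  Row 1: "hdgl"
First row length: 4

4


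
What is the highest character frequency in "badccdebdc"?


Input: badccdebdc
Character counts:
  'a': 1
  'b': 2
  'c': 3
  'd': 3
  'e': 1
Maximum frequency: 3

3


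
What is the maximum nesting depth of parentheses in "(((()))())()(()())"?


Input: "(((()))())()(()())"
Tracking depth:
  Position 0 '(': depth becomes 1
  Position 1 '(': depth becomes 2
  Position 2 '(': depth becomes 3
  Position 3 '(': depth becomes 4
  Position 4 ')': depth becomes 3
  Position 5 ')': depth becomes 2
  Position 6 ')': depth becomes 1
  Position 7 '(': depth becomes 2
  Position 8 ')': depth becomes 1
  Position 9 ')': depth becomes 0
  Position 10 '(': depth becomes 1
  Position 11 ')': depth becomes 0
  Position 12 '(': depth becomes 1
  Position 13 '(': depth becomes 2
  Position 14 ')': depth becomes 1
  Position 15 '(': depth becomes 2
  Position 16 ')': depth becomes 1
  Position 17 ')': depth becomes 0
Maximum depth reached: 4

4


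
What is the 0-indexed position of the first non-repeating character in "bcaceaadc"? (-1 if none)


Input: bcaceaadc
Character frequencies:
  'a': 3
  'b': 1
  'c': 3
  'd': 1
  'e': 1
Scanning left to right for freq == 1:
  Position 0 ('b'): unique! => answer = 0

0


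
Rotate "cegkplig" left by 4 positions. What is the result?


Input: "cegkplig", rotate left by 4
First 4 characters: "cegk"
Remaining characters: "plig"
Concatenate remaining + first: "plig" + "cegk" = "pligcegk"

pligcegk


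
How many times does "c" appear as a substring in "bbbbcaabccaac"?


Searching for "c" in "bbbbcaabccaac"
Scanning each position:
  Position 0: "b" => no
  Position 1: "b" => no
  Position 2: "b" => no
  Position 3: "b" => no
  Position 4: "c" => MATCH
  Position 5: "a" => no
  Position 6: "a" => no
  Position 7: "b" => no
  Position 8: "c" => MATCH
  Position 9: "c" => MATCH
  Position 10: "a" => no
  Position 11: "a" => no
  Position 12: "c" => MATCH
Total occurrences: 4

4


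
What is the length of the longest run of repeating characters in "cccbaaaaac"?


Input: "cccbaaaaac"
Scanning for longest run:
  Position 1 ('c'): continues run of 'c', length=2
  Position 2 ('c'): continues run of 'c', length=3
  Position 3 ('b'): new char, reset run to 1
  Position 4 ('a'): new char, reset run to 1
  Position 5 ('a'): continues run of 'a', length=2
  Position 6 ('a'): continues run of 'a', length=3
  Position 7 ('a'): continues run of 'a', length=4
  Position 8 ('a'): continues run of 'a', length=5
  Position 9 ('c'): new char, reset run to 1
Longest run: 'a' with length 5

5


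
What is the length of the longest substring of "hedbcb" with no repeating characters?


Input: "hedbcb"
Sliding window (track last position of each char):
  Position 0 ('h'): window [0,0] length 1 -- new best
  Position 1 ('e'): window [0,1] length 2 -- new best
  Position 2 ('d'): window [0,2] length 3 -- new best
  Position 3 ('b'): window [0,3] length 4 -- new best
  Position 4 ('c'): window [0,4] length 5 -- new best
  Position 5 ('b'): repeat (last at 3), move window start to 4
  Position 5 ('b'): window [4,5] length 2
Longest substring with no repeats: "hedbc" with length 5

5


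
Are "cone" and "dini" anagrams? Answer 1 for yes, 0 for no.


Strings: "cone", "dini"
Sorted first:  ceno
Sorted second: diin
Differ at position 0: 'c' vs 'd' => not anagrams

0


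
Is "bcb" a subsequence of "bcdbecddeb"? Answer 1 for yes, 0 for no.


Check if "bcb" is a subsequence of "bcdbecddeb"
Greedy scan:
  Position 0 ('b'): matches sub[0] = 'b'
  Position 1 ('c'): matches sub[1] = 'c'
  Position 2 ('d'): no match needed
  Position 3 ('b'): matches sub[2] = 'b'
  Position 4 ('e'): no match needed
  Position 5 ('c'): no match needed
  Position 6 ('d'): no match needed
  Position 7 ('d'): no match needed
  Position 8 ('e'): no match needed
  Position 9 ('b'): no match needed
All 3 characters matched => is a subsequence

1


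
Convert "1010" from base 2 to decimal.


Input: "1010" in base 2
Positional expansion:
  Digit '1' (value 1) x 2^3 = 8
  Digit '0' (value 0) x 2^2 = 0
  Digit '1' (value 1) x 2^1 = 2
  Digit '0' (value 0) x 2^0 = 0
Sum = 10

10


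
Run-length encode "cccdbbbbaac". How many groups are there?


Input: cccdbbbbaac
Scanning for consecutive runs:
  Group 1: 'c' x 3 (positions 0-2)
  Group 2: 'd' x 1 (positions 3-3)
  Group 3: 'b' x 4 (positions 4-7)
  Group 4: 'a' x 2 (positions 8-9)
  Group 5: 'c' x 1 (positions 10-10)
Total groups: 5

5


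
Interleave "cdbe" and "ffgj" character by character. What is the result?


Interleaving "cdbe" and "ffgj":
  Position 0: 'c' from first, 'f' from second => "cf"
  Position 1: 'd' from first, 'f' from second => "df"
  Position 2: 'b' from first, 'g' from second => "bg"
  Position 3: 'e' from first, 'j' from second => "ej"
Result: cfdfbgej

cfdfbgej


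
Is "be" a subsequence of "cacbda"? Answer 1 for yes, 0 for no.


Check if "be" is a subsequence of "cacbda"
Greedy scan:
  Position 0 ('c'): no match needed
  Position 1 ('a'): no match needed
  Position 2 ('c'): no match needed
  Position 3 ('b'): matches sub[0] = 'b'
  Position 4 ('d'): no match needed
  Position 5 ('a'): no match needed
Only matched 1/2 characters => not a subsequence

0


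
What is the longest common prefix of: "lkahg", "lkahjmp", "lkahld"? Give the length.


Words: lkahg, lkahjmp, lkahld
  Position 0: all 'l' => match
  Position 1: all 'k' => match
  Position 2: all 'a' => match
  Position 3: all 'h' => match
  Position 4: ('g', 'j', 'l') => mismatch, stop
LCP = "lkah" (length 4)

4


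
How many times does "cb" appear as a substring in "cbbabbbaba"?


Searching for "cb" in "cbbabbbaba"
Scanning each position:
  Position 0: "cb" => MATCH
  Position 1: "bb" => no
  Position 2: "ba" => no
  Position 3: "ab" => no
  Position 4: "bb" => no
  Position 5: "bb" => no
  Position 6: "ba" => no
  Position 7: "ab" => no
  Position 8: "ba" => no
Total occurrences: 1

1


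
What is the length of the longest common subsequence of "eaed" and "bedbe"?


LCS of "eaed" and "bedbe"
DP table:
           b    e    d    b    e
      0    0    0    0    0    0
  e   0    0    1    1    1    1
  a   0    0    1    1    1    1
  e   0    0    1    1    1    2
  d   0    0    1    2    2    2
LCS length = dp[4][5] = 2

2


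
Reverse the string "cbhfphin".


Input: cbhfphin
Reading characters right to left:
  Position 7: 'n'
  Position 6: 'i'
  Position 5: 'h'
  Position 4: 'p'
  Position 3: 'f'
  Position 2: 'h'
  Position 1: 'b'
  Position 0: 'c'
Reversed: nihpfhbc

nihpfhbc


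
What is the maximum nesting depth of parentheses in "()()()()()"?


Input: "()()()()()"
Tracking depth:
  Position 0 '(': depth becomes 1
  Position 1 ')': depth becomes 0
  Position 2 '(': depth becomes 1
  Position 3 ')': depth becomes 0
  Position 4 '(': depth becomes 1
  Position 5 ')': depth becomes 0
  Position 6 '(': depth becomes 1
  Position 7 ')': depth becomes 0
  Position 8 '(': depth becomes 1
  Position 9 ')': depth becomes 0
Maximum depth reached: 1

1


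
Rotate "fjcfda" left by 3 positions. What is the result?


Input: "fjcfda", rotate left by 3
First 3 characters: "fjc"
Remaining characters: "fda"
Concatenate remaining + first: "fda" + "fjc" = "fdafjc"

fdafjc


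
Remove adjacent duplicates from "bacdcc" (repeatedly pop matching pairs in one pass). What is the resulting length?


Input: bacdcc
Stack-based adjacent duplicate removal:
  Read 'b': push. Stack: b
  Read 'a': push. Stack: ba
  Read 'c': push. Stack: bac
  Read 'd': push. Stack: bacd
  Read 'c': push. Stack: bacdc
  Read 'c': matches stack top 'c' => pop. Stack: bacd
Final stack: "bacd" (length 4)

4


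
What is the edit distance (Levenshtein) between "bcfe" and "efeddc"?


Computing edit distance: "bcfe" -> "efeddc"
DP table:
           e    f    e    d    d    c
      0    1    2    3    4    5    6
  b   1    1    2    3    4    5    6
  c   2    2    2    3    4    5    5
  f   3    3    2    3    4    5    6
  e   4    3    3    2    3    4    5
Edit distance = dp[4][6] = 5

5
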